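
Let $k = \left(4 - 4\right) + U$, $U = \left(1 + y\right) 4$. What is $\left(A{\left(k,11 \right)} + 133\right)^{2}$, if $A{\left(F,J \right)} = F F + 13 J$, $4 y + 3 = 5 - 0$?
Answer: $97344$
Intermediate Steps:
$y = \frac{1}{2}$ ($y = - \frac{3}{4} + \frac{5 - 0}{4} = - \frac{3}{4} + \frac{5 + 0}{4} = - \frac{3}{4} + \frac{1}{4} \cdot 5 = - \frac{3}{4} + \frac{5}{4} = \frac{1}{2} \approx 0.5$)
$U = 6$ ($U = \left(1 + \frac{1}{2}\right) 4 = \frac{3}{2} \cdot 4 = 6$)
$k = 6$ ($k = \left(4 - 4\right) + 6 = 0 + 6 = 6$)
$A{\left(F,J \right)} = F^{2} + 13 J$
$\left(A{\left(k,11 \right)} + 133\right)^{2} = \left(\left(6^{2} + 13 \cdot 11\right) + 133\right)^{2} = \left(\left(36 + 143\right) + 133\right)^{2} = \left(179 + 133\right)^{2} = 312^{2} = 97344$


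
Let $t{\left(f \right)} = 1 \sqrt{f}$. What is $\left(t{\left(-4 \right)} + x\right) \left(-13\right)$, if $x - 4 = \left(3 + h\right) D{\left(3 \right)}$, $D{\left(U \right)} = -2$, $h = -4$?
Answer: $-78 - 26 i \approx -78.0 - 26.0 i$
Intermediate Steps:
$t{\left(f \right)} = \sqrt{f}$
$x = 6$ ($x = 4 + \left(3 - 4\right) \left(-2\right) = 4 - -2 = 4 + 2 = 6$)
$\left(t{\left(-4 \right)} + x\right) \left(-13\right) = \left(\sqrt{-4} + 6\right) \left(-13\right) = \left(2 i + 6\right) \left(-13\right) = \left(6 + 2 i\right) \left(-13\right) = -78 - 26 i$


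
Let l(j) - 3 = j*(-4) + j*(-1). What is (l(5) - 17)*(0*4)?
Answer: 0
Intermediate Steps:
l(j) = 3 - 5*j (l(j) = 3 + (j*(-4) + j*(-1)) = 3 + (-4*j - j) = 3 - 5*j)
(l(5) - 17)*(0*4) = ((3 - 5*5) - 17)*(0*4) = ((3 - 25) - 17)*0 = (-22 - 17)*0 = -39*0 = 0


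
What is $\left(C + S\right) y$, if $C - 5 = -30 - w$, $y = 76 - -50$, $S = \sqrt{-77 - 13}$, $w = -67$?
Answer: $5292 + 378 i \sqrt{10} \approx 5292.0 + 1195.3 i$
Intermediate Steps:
$S = 3 i \sqrt{10}$ ($S = \sqrt{-90} = 3 i \sqrt{10} \approx 9.4868 i$)
$y = 126$ ($y = 76 + 50 = 126$)
$C = 42$ ($C = 5 - -37 = 5 + \left(-30 + 67\right) = 5 + 37 = 42$)
$\left(C + S\right) y = \left(42 + 3 i \sqrt{10}\right) 126 = 5292 + 378 i \sqrt{10}$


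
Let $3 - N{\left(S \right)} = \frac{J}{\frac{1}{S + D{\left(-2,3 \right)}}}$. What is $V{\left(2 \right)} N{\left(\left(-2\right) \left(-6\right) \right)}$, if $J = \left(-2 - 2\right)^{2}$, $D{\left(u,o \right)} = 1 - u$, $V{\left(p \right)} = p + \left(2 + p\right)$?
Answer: $-1422$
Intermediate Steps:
$V{\left(p \right)} = 2 + 2 p$
$J = 16$ ($J = \left(-4\right)^{2} = 16$)
$N{\left(S \right)} = -45 - 16 S$ ($N{\left(S \right)} = 3 - \frac{16}{\frac{1}{S + \left(1 - -2\right)}} = 3 - \frac{16}{\frac{1}{S + \left(1 + 2\right)}} = 3 - \frac{16}{\frac{1}{S + 3}} = 3 - \frac{16}{\frac{1}{3 + S}} = 3 - 16 \left(3 + S\right) = 3 - \left(48 + 16 S\right) = -45 - 16 S$)
$V{\left(2 \right)} N{\left(\left(-2\right) \left(-6\right) \right)} = \left(2 + 2 \cdot 2\right) \left(-45 - 16 \left(\left(-2\right) \left(-6\right)\right)\right) = \left(2 + 4\right) \left(-45 - 192\right) = 6 \left(-45 - 192\right) = 6 \left(-237\right) = -1422$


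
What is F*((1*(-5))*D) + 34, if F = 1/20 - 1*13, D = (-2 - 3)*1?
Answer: -1159/4 ≈ -289.75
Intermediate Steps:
D = -5 (D = -5*1 = -5)
F = -259/20 (F = 1/20 - 13 = -259/20 ≈ -12.950)
F*((1*(-5))*D) + 34 = -259*1*(-5)*(-5)/20 + 34 = -(-259)*(-5)/4 + 34 = -259/20*25 + 34 = -1295/4 + 34 = -1159/4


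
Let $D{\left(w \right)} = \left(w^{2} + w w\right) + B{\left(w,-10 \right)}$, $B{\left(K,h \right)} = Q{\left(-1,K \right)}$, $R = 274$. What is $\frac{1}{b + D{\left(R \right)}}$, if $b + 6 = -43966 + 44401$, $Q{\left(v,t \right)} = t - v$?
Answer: $\frac{1}{150856} \approx 6.6288 \cdot 10^{-6}$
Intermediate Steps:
$B{\left(K,h \right)} = 1 + K$ ($B{\left(K,h \right)} = K - -1 = K + 1 = 1 + K$)
$b = 429$ ($b = -6 + \left(-43966 + 44401\right) = -6 + 435 = 429$)
$D{\left(w \right)} = 1 + w + 2 w^{2}$ ($D{\left(w \right)} = \left(w^{2} + w w\right) + \left(1 + w\right) = \left(w^{2} + w^{2}\right) + \left(1 + w\right) = 2 w^{2} + \left(1 + w\right) = 1 + w + 2 w^{2}$)
$\frac{1}{b + D{\left(R \right)}} = \frac{1}{429 + \left(1 + 274 + 2 \cdot 274^{2}\right)} = \frac{1}{429 + \left(1 + 274 + 2 \cdot 75076\right)} = \frac{1}{429 + \left(1 + 274 + 150152\right)} = \frac{1}{429 + 150427} = \frac{1}{150856}$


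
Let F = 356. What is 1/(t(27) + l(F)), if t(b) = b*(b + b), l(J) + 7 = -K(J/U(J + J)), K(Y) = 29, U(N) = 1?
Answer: 1/1422 ≈ 0.00070324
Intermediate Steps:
l(J) = -36 (l(J) = -7 - 1*29 = -7 - 29 = -36)
t(b) = 2*b**2 (t(b) = b*(2*b) = 2*b**2)
1/(t(27) + l(F)) = 1/(2*27**2 - 36) = 1/(2*729 - 36) = 1/(1458 - 36) = 1/1422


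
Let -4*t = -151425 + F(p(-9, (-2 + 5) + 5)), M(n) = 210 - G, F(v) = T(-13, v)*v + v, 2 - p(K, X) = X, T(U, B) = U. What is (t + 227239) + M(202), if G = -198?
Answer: 1061941/4 ≈ 2.6549e+5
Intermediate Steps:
p(K, X) = 2 - X
F(v) = -12*v (F(v) = -13*v + v = -12*v)
M(n) = 408 (M(n) = 210 - 1*(-198) = 210 + 198 = 408)
t = 151353/4 (t = -(-151425 - 12*(2 - ((-2 + 5) + 5)))/4 = -(-151425 - 12*(2 - (3 + 5)))/4 = -(-151425 - 12*(2 - 1*8))/4 = -(-151425 - 12*(2 - 8))/4 = -(-151425 - 12*(-6))/4 = -(-151425 + 72)/4 = -1/4*(-151353) = 151353/4 ≈ 37838.)
(t + 227239) + M(202) = (151353/4 + 227239) + 408 = 1060309/4 + 408 = 1061941/4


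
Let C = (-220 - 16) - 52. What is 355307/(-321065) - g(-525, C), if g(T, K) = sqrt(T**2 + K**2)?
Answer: -355307/321065 - 3*sqrt(39841) ≈ -599.91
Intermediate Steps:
C = -288 (C = -236 - 52 = -288)
g(T, K) = sqrt(K**2 + T**2)
355307/(-321065) - g(-525, C) = 355307/(-321065) - sqrt((-288)**2 + (-525)**2) = 355307*(-1/321065) - sqrt(82944 + 275625) = -355307/321065 - sqrt(358569) = -355307/321065 - 3*sqrt(39841)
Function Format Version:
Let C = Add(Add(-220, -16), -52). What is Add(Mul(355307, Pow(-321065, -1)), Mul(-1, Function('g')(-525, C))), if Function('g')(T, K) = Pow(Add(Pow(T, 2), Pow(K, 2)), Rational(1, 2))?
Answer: Add(Rational(-355307, 321065), Mul(-3, Pow(39841, Rational(1, 2)))) ≈ -599.91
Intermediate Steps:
C = -288 (C = Add(-236, -52) = -288)
Function('g')(T, K) = Pow(Add(Pow(K, 2), Pow(T, 2)), Rational(1, 2))
Add(Mul(355307, Pow(-321065, -1)), Mul(-1, Function('g')(-525, C))) = Add(Mul(355307, Pow(-321065, -1)), Mul(-1, Pow(Add(Pow(-288, 2), Pow(-525, 2)), Rational(1, 2)))) = Add(Mul(355307, Rational(-1, 321065)), Mul(-1, Pow(Add(82944, 275625), Rational(1, 2)))) = Add(Rational(-355307, 321065), Mul(-1, Pow(358569, Rational(1, 2)))) = Add(Rational(-355307, 321065), Mul(-1, Mul(3, Pow(39841, Rational(1, 2))))) = Add(Rational(-355307, 321065), Mul(-3, Pow(39841, Rational(1, 2))))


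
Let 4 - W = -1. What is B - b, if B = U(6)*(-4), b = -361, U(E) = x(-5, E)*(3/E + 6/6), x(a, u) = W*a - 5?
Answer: 541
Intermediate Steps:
W = 5 (W = 4 - 1*(-1) = 4 + 1 = 5)
x(a, u) = -5 + 5*a (x(a, u) = 5*a - 5 = -5 + 5*a)
U(E) = -30 - 90/E (U(E) = (-5 + 5*(-5))*(3/E + 6/6) = (-5 - 25)*(3/E + 6*(⅙)) = -30*(3/E + 1) = -30*(1 + 3/E) = -30 - 90/E)
B = 180 (B = (-30 - 90/6)*(-4) = (-30 - 90*⅙)*(-4) = (-30 - 15)*(-4) = -45*(-4) = 180)
B - b = 180 - 1*(-361) = 180 + 361 = 541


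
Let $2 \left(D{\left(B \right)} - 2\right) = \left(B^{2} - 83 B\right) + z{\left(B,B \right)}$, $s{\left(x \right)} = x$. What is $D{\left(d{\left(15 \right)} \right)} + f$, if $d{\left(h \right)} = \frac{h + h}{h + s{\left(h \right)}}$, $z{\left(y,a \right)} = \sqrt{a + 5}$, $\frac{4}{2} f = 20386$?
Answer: $10154 + \frac{\sqrt{6}}{2} \approx 10155.0$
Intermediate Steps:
$f = 10193$ ($f = \frac{1}{2} \cdot 20386 = 10193$)
$z{\left(y,a \right)} = \sqrt{5 + a}$
$d{\left(h \right)} = 1$ ($d{\left(h \right)} = \frac{h + h}{h + h} = \frac{2 h}{2 h} = 2 h \frac{1}{2 h} = 1$)
$D{\left(B \right)} = 2 + \frac{B^{2}}{2} + \frac{\sqrt{5 + B}}{2} - \frac{83 B}{2}$ ($D{\left(B \right)} = 2 + \frac{\left(B^{2} - 83 B\right) + \sqrt{5 + B}}{2} = 2 + \frac{B^{2} + \sqrt{5 + B} - 83 B}{2} = 2 + \left(\frac{B^{2}}{2} + \frac{\sqrt{5 + B}}{2} - \frac{83 B}{2}\right) = 2 + \frac{B^{2}}{2} + \frac{\sqrt{5 + B}}{2} - \frac{83 B}{2}$)
$D{\left(d{\left(15 \right)} \right)} + f = \left(2 + \frac{1^{2}}{2} + \frac{\sqrt{5 + 1}}{2} - \frac{83}{2}\right) + 10193 = \left(2 + \frac{1}{2} \cdot 1 + \frac{\sqrt{6}}{2} - \frac{83}{2}\right) + 10193 = \left(2 + \frac{1}{2} + \frac{\sqrt{6}}{2} - \frac{83}{2}\right) + 10193 = \left(-39 + \frac{\sqrt{6}}{2}\right) + 10193 = 10154 + \frac{\sqrt{6}}{2}$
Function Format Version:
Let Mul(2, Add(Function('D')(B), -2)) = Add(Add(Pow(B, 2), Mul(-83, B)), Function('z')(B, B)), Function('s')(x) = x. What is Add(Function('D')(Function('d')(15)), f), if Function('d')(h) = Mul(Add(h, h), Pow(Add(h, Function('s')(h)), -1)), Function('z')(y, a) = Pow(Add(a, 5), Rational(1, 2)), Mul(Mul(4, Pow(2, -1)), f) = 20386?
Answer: Add(10154, Mul(Rational(1, 2), Pow(6, Rational(1, 2)))) ≈ 10155.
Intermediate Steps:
f = 10193 (f = Mul(Rational(1, 2), 20386) = 10193)
Function('z')(y, a) = Pow(Add(5, a), Rational(1, 2))
Function('d')(h) = 1 (Function('d')(h) = Mul(Add(h, h), Pow(Add(h, h), -1)) = Mul(Mul(2, h), Pow(Mul(2, h), -1)) = Mul(Mul(2, h), Mul(Rational(1, 2), Pow(h, -1))) = 1)
Function('D')(B) = Add(2, Mul(Rational(1, 2), Pow(B, 2)), Mul(Rational(1, 2), Pow(Add(5, B), Rational(1, 2))), Mul(Rational(-83, 2), B)) (Function('D')(B) = Add(2, Mul(Rational(1, 2), Add(Add(Pow(B, 2), Mul(-83, B)), Pow(Add(5, B), Rational(1, 2))))) = Add(2, Mul(Rational(1, 2), Add(Pow(B, 2), Pow(Add(5, B), Rational(1, 2)), Mul(-83, B)))) = Add(2, Add(Mul(Rational(1, 2), Pow(B, 2)), Mul(Rational(1, 2), Pow(Add(5, B), Rational(1, 2))), Mul(Rational(-83, 2), B))) = Add(2, Mul(Rational(1, 2), Pow(B, 2)), Mul(Rational(1, 2), Pow(Add(5, B), Rational(1, 2))), Mul(Rational(-83, 2), B)))
Add(Function('D')(Function('d')(15)), f) = Add(Add(2, Mul(Rational(1, 2), Pow(1, 2)), Mul(Rational(1, 2), Pow(Add(5, 1), Rational(1, 2))), Mul(Rational(-83, 2), 1)), 10193) = Add(Add(2, Mul(Rational(1, 2), 1), Mul(Rational(1, 2), Pow(6, Rational(1, 2))), Rational(-83, 2)), 10193) = Add(Add(2, Rational(1, 2), Mul(Rational(1, 2), Pow(6, Rational(1, 2))), Rational(-83, 2)), 10193) = Add(Add(-39, Mul(Rational(1, 2), Pow(6, Rational(1, 2)))), 10193) = Add(10154, Mul(Rational(1, 2), Pow(6, Rational(1, 2))))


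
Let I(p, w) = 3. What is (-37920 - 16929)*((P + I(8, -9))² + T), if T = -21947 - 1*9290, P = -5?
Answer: 1713098817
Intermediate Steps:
T = -31237 (T = -21947 - 9290 = -31237)
(-37920 - 16929)*((P + I(8, -9))² + T) = (-37920 - 16929)*((-5 + 3)² - 31237) = -54849*((-2)² - 31237) = -54849*(4 - 31237) = -54849*(-31233) = 1713098817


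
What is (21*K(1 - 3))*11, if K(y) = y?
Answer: -462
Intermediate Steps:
(21*K(1 - 3))*11 = (21*(1 - 3))*11 = (21*(-2))*11 = -42*11 = -462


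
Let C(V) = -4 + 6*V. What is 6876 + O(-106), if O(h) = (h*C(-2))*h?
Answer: -172900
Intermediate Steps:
O(h) = -16*h**2 (O(h) = (h*(-4 + 6*(-2)))*h = (h*(-4 - 12))*h = (h*(-16))*h = (-16*h)*h = -16*h**2)
6876 + O(-106) = 6876 - 16*(-106)**2 = 6876 - 16*11236 = 6876 - 179776 = -172900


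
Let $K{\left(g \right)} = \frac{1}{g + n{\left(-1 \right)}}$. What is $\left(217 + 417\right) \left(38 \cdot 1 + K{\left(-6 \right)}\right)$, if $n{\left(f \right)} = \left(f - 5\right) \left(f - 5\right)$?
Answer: $\frac{361697}{15} \approx 24113.0$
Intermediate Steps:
$n{\left(f \right)} = \left(-5 + f\right)^{2}$ ($n{\left(f \right)} = \left(-5 + f\right) \left(-5 + f\right) = \left(-5 + f\right)^{2}$)
$K{\left(g \right)} = \frac{1}{36 + g}$ ($K{\left(g \right)} = \frac{1}{g + \left(-5 - 1\right)^{2}} = \frac{1}{g + \left(-6\right)^{2}} = \frac{1}{g + 36} = \frac{1}{36 + g}$)
$\left(217 + 417\right) \left(38 \cdot 1 + K{\left(-6 \right)}\right) = \left(217 + 417\right) \left(38 \cdot 1 + \frac{1}{36 - 6}\right) = 634 \left(38 + \frac{1}{30}\right) = 634 \cdot \frac{1141}{30} = \frac{361697}{15}$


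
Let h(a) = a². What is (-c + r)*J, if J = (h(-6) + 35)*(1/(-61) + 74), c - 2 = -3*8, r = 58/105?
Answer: 758761664/6405 ≈ 1.1846e+5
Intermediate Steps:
r = 58/105 (r = 58*(1/105) = 58/105 ≈ 0.55238)
c = -22 (c = 2 - 3*8 = 2 - 24 = -22)
J = 320423/61 (J = ((-6)² + 35)*(1/(-61) + 74) = (36 + 35)*(-1/61 + 74) = 71*(4513/61) = 320423/61 ≈ 5252.8)
(-c + r)*J = (-1*(-22) + 58/105)*(320423/61) = (22 + 58/105)*(320423/61) = (2368/105)*(320423/61) = 758761664/6405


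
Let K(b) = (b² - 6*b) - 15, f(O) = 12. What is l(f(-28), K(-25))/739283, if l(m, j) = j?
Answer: 760/739283 ≈ 0.0010280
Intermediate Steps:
K(b) = -15 + b² - 6*b
l(f(-28), K(-25))/739283 = (-15 + (-25)² - 6*(-25))/739283 = (-15 + 625 + 150)*(1/739283) = 760*(1/739283) = 760/739283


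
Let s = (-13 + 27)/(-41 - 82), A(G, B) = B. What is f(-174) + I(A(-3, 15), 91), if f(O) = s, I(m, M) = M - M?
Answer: -14/123 ≈ -0.11382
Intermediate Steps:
I(m, M) = 0
s = -14/123 (s = 14/(-123) = 14*(-1/123) = -14/123 ≈ -0.11382)
f(O) = -14/123
f(-174) + I(A(-3, 15), 91) = -14/123 + 0 = -14/123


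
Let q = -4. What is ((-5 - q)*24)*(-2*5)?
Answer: 240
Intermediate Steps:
((-5 - q)*24)*(-2*5) = ((-5 - 1*(-4))*24)*(-2*5) = ((-5 + 4)*24)*(-10) = -1*24*(-10) = -24*(-10) = 240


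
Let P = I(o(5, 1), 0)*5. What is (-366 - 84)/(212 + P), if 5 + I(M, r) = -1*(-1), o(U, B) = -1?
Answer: -75/32 ≈ -2.3438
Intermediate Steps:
I(M, r) = -4 (I(M, r) = -5 - 1*(-1) = -5 + 1 = -4)
P = -20 (P = -4*5 = -20)
(-366 - 84)/(212 + P) = (-366 - 84)/(212 - 20) = -450/192 = -450*1/192 = -75/32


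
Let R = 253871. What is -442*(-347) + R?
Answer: 407245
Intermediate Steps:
-442*(-347) + R = -442*(-347) + 253871 = 153374 + 253871 = 407245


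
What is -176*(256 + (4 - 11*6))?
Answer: -34144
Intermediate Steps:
-176*(256 + (4 - 11*6)) = -176*(256 + (4 - 66)) = -176*(256 - 62) = -176*194 = -34144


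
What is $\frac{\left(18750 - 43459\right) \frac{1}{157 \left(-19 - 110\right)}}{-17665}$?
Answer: $- \frac{24709}{357769245} \approx -6.9064 \cdot 10^{-5}$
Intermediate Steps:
$\frac{\left(18750 - 43459\right) \frac{1}{157 \left(-19 - 110\right)}}{-17665} = \frac{18750 - 43459}{157 \left(-129\right)} \left(- \frac{1}{17665}\right) = - \frac{24709}{-20253} \left(- \frac{1}{17665}\right) = \left(-24709\right) \left(- \frac{1}{20253}\right) \left(- \frac{1}{17665}\right) = \frac{24709}{20253} \left(- \frac{1}{17665}\right) = - \frac{24709}{357769245}$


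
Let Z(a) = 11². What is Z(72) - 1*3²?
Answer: 112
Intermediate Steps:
Z(a) = 121
Z(72) - 1*3² = 121 - 1*3² = 121 - 1*9 = 121 - 9 = 112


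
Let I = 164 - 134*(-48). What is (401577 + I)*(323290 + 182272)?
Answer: 206356758226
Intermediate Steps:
I = 6596 (I = 164 + 6432 = 6596)
(401577 + I)*(323290 + 182272) = (401577 + 6596)*(323290 + 182272) = 408173*505562 = 206356758226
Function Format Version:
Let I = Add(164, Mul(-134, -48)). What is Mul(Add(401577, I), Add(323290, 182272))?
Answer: 206356758226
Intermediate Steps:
I = 6596 (I = Add(164, 6432) = 6596)
Mul(Add(401577, I), Add(323290, 182272)) = Mul(Add(401577, 6596), Add(323290, 182272)) = Mul(408173, 505562) = 206356758226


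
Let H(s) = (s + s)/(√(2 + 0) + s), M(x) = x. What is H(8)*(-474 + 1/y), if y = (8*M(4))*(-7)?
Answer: -212354/217 + 106177*√2/868 ≈ -805.60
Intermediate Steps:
y = -224 (y = (8*4)*(-7) = 32*(-7) = -224)
H(s) = 2*s/(s + √2) (H(s) = (2*s)/(√2 + s) = (2*s)/(s + √2) = 2*s/(s + √2))
H(8)*(-474 + 1/y) = (2*8/(8 + √2))*(-474 + 1/(-224)) = (16/(8 + √2))*(-474 - 1/224) = (16/(8 + √2))*(-106177/224) = -106177/(14*(8 + √2))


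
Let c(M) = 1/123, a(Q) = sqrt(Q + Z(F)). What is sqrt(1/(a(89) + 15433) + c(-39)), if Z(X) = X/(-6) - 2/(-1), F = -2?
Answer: sqrt(5740164 + 123*sqrt(822))/(123*sqrt(46299 + sqrt(822))) ≈ 0.090525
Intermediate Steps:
Z(X) = 2 - X/6 (Z(X) = X*(-1/6) - 2*(-1) = -X/6 + 2 = 2 - X/6)
a(Q) = sqrt(7/3 + Q) (a(Q) = sqrt(Q + (2 - 1/6*(-2))) = sqrt(Q + (2 + 1/3)) = sqrt(Q + 7/3) = sqrt(7/3 + Q))
c(M) = 1/123
sqrt(1/(a(89) + 15433) + c(-39)) = sqrt(1/(sqrt(21 + 9*89)/3 + 15433) + 1/123) = sqrt(1/(sqrt(21 + 801)/3 + 15433) + 1/123) = sqrt(1/(sqrt(822)/3 + 15433) + 1/123) = sqrt(1/(15433 + sqrt(822)/3) + 1/123) = sqrt(1/123 + 1/(15433 + sqrt(822)/3))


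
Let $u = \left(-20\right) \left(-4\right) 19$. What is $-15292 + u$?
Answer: $-13772$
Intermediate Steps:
$u = 1520$ ($u = 80 \cdot 19 = 1520$)
$-15292 + u = -15292 + 1520 = -13772$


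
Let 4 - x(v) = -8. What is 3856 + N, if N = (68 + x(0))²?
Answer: 10256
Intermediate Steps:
x(v) = 12 (x(v) = 4 - 1*(-8) = 4 + 8 = 12)
N = 6400 (N = (68 + 12)² = 80² = 6400)
3856 + N = 3856 + 6400 = 10256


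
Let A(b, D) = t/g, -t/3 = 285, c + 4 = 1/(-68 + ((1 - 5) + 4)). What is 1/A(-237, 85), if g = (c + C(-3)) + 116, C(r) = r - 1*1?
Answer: -7343/58140 ≈ -0.12630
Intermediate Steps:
C(r) = -1 + r (C(r) = r - 1 = -1 + r)
c = -273/68 (c = -4 + 1/(-68 + ((1 - 5) + 4)) = -4 + 1/(-68 + (-4 + 4)) = -4 + 1/(-68 + 0) = -4 + 1/(-68) = -4 - 1/68 = -273/68 ≈ -4.0147)
t = -855 (t = -3*285 = -855)
g = 7343/68 (g = (-273/68 + (-1 - 3)) + 116 = (-273/68 - 4) + 116 = -545/68 + 116 = 7343/68 ≈ 107.99)
A(b, D) = -58140/7343 (A(b, D) = -855/7343/68 = -855*68/7343 = -58140/7343)
1/A(-237, 85) = 1/(-58140/7343) = -7343/58140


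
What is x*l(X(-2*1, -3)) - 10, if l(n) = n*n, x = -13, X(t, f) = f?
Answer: -127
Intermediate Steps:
l(n) = n²
x*l(X(-2*1, -3)) - 10 = -13*(-3)² - 10 = -13*9 - 10 = -117 - 10 = -127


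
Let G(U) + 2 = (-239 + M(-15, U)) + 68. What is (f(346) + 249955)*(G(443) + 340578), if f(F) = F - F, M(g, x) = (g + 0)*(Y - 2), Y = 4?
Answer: 85078433125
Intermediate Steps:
M(g, x) = 2*g (M(g, x) = (g + 0)*(4 - 2) = g*2 = 2*g)
G(U) = -203 (G(U) = -2 + ((-239 + 2*(-15)) + 68) = -2 + ((-239 - 30) + 68) = -2 + (-269 + 68) = -2 - 201 = -203)
f(F) = 0
(f(346) + 249955)*(G(443) + 340578) = (0 + 249955)*(-203 + 340578) = 249955*340375 = 85078433125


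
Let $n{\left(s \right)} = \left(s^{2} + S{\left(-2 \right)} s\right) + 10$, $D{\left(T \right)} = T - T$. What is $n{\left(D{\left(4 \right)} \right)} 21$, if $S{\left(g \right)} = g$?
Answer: $210$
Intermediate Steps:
$D{\left(T \right)} = 0$
$n{\left(s \right)} = 10 + s^{2} - 2 s$ ($n{\left(s \right)} = \left(s^{2} - 2 s\right) + 10 = 10 + s^{2} - 2 s$)
$n{\left(D{\left(4 \right)} \right)} 21 = \left(10 + 0^{2} - 0\right) 21 = \left(10 + 0 + 0\right) 21 = 10 \cdot 21 = 210$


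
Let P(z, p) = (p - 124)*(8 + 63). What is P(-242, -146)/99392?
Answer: -9585/49696 ≈ -0.19287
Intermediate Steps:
P(z, p) = -8804 + 71*p (P(z, p) = (-124 + p)*71 = -8804 + 71*p)
P(-242, -146)/99392 = (-8804 + 71*(-146))/99392 = (-8804 - 10366)*(1/99392) = -19170*1/99392 = -9585/49696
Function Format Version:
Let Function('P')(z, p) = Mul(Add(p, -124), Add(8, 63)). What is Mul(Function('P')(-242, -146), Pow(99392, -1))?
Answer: Rational(-9585, 49696) ≈ -0.19287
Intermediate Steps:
Function('P')(z, p) = Add(-8804, Mul(71, p)) (Function('P')(z, p) = Mul(Add(-124, p), 71) = Add(-8804, Mul(71, p)))
Mul(Function('P')(-242, -146), Pow(99392, -1)) = Mul(Add(-8804, Mul(71, -146)), Pow(99392, -1)) = Mul(Add(-8804, -10366), Rational(1, 99392)) = Mul(-19170, Rational(1, 99392)) = Rational(-9585, 49696)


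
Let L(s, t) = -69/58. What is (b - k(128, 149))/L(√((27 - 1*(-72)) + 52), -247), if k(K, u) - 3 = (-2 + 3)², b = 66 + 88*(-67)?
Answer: 338372/69 ≈ 4903.9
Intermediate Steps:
b = -5830 (b = 66 - 5896 = -5830)
L(s, t) = -69/58 (L(s, t) = -69*1/58 = -69/58)
k(K, u) = 4 (k(K, u) = 3 + (-2 + 3)² = 3 + 1² = 3 + 1 = 4)
(b - k(128, 149))/L(√((27 - 1*(-72)) + 52), -247) = (-5830 - 1*4)/(-69/58) = (-5830 - 4)*(-58/69) = -5834*(-58/69) = 338372/69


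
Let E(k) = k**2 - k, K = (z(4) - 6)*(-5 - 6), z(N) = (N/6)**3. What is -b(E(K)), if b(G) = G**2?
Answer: -7974399914404/531441 ≈ -1.5005e+7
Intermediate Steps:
z(N) = N**3/216 (z(N) = (N*(1/6))**3 = (N/6)**3 = N**3/216)
K = 1694/27 (K = ((1/216)*4**3 - 6)*(-5 - 6) = ((1/216)*64 - 6)*(-11) = (8/27 - 6)*(-11) = -154/27*(-11) = 1694/27 ≈ 62.741)
-b(E(K)) = -(1694*(-1 + 1694/27)/27)**2 = -((1694/27)*(1667/27))**2 = -(2823898/729)**2 = -1*7974399914404/531441 = -7974399914404/531441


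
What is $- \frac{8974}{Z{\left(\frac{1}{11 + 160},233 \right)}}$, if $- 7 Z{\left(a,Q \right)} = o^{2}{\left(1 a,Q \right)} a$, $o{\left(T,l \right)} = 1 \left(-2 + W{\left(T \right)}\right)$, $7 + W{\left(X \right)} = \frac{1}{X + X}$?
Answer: $\frac{4774168}{2601} \approx 1835.5$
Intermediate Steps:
$W{\left(X \right)} = -7 + \frac{1}{2 X}$ ($W{\left(X \right)} = -7 + \frac{1}{X + X} = -7 + \frac{1}{2 X}$)
$o{\left(T,l \right)} = -9 + \frac{1}{2 T}$ ($o{\left(T,l \right)} = 1 \left(-2 - \left(7 - \frac{1}{2 T}\right)\right) = 1 \left(-9 + \frac{1}{2 T}\right) = -9 + \frac{1}{2 T}$)
$Z{\left(a,Q \right)} = - \frac{a \left(-9 + \frac{1}{2 a}\right)^{2}}{7}$ ($Z{\left(a,Q \right)} = - \frac{\left(-9 + \frac{1}{2 \cdot 1 a}\right)^{2} a}{7} = - \frac{\left(-9 + \frac{1}{2 a}\right)^{2} a}{7} = - \frac{a \left(-9 + \frac{1}{2 a}\right)^{2}}{7}$)
$- \frac{8974}{Z{\left(\frac{1}{11 + 160},233 \right)}} = - \frac{8974}{\left(- \frac{1}{28}\right) \frac{1}{\frac{1}{11 + 160}} \left(-1 + \frac{18}{11 + 160}\right)^{2}} = - \frac{8974}{\left(- \frac{1}{28}\right) \frac{1}{\frac{1}{171}} \left(-1 + \frac{18}{171}\right)^{2}} = - \frac{8974}{\left(- \frac{1}{28}\right) \frac{1}{\frac{1}{171}} \left(-1 + 18 \cdot \frac{1}{171}\right)^{2}} = - \frac{8974}{\left(- \frac{1}{28}\right) 171 \left(-1 + \frac{2}{19}\right)^{2}} = - \frac{8974}{\left(- \frac{1}{28}\right) 171 \left(- \frac{17}{19}\right)^{2}} = - \frac{8974}{\left(- \frac{1}{28}\right) 171 \cdot \frac{289}{361}} = - \frac{8974}{- \frac{2601}{532}} = \left(-8974\right) \left(- \frac{532}{2601}\right) = \frac{4774168}{2601}$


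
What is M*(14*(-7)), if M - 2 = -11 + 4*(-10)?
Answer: 4802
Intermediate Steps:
M = -49 (M = 2 + (-11 + 4*(-10)) = 2 + (-11 - 40) = 2 - 51 = -49)
M*(14*(-7)) = -686*(-7) = -49*(-98) = 4802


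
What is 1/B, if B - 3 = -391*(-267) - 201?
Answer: 1/104199 ≈ 9.5970e-6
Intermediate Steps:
B = 104199 (B = 3 + (-391*(-267) - 201) = 3 + (104397 - 201) = 3 + 104196 = 104199)
1/B = 1/104199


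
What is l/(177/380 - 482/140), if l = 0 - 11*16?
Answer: 468160/7919 ≈ 59.119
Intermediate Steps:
l = -176 (l = 0 - 176 = -176)
l/(177/380 - 482/140) = -176/(177/380 - 482/140) = -176/(177*(1/380) - 482*1/140) = -176/(177/380 - 241/70) = -176/(-7919/2660) = -176*(-2660/7919) = 468160/7919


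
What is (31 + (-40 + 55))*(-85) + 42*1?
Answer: -3868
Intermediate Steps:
(31 + (-40 + 55))*(-85) + 42*1 = (31 + 15)*(-85) + 42 = 46*(-85) + 42 = -3910 + 42 = -3868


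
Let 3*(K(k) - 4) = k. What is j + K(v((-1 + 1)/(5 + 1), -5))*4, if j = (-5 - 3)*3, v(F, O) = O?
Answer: -44/3 ≈ -14.667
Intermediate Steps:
K(k) = 4 + k/3
j = -24 (j = -8*3 = -24)
j + K(v((-1 + 1)/(5 + 1), -5))*4 = -24 + (4 + (1/3)*(-5))*4 = -24 + (4 - 5/3)*4 = -24 + (7/3)*4 = -24 + 28/3 = -44/3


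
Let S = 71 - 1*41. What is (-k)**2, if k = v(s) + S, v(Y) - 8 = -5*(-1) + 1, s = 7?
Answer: 1936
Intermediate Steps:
S = 30 (S = 71 - 41 = 30)
v(Y) = 14 (v(Y) = 8 + (-5*(-1) + 1) = 8 + (5 + 1) = 8 + 6 = 14)
k = 44 (k = 14 + 30 = 44)
(-k)**2 = (-1*44)**2 = (-44)**2 = 1936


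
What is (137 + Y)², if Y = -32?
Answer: 11025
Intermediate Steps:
(137 + Y)² = (137 - 32)² = 105² = 11025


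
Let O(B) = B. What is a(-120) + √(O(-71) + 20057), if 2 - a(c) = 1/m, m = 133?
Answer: 265/133 + √19986 ≈ 143.36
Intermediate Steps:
a(c) = 265/133 (a(c) = 2 - 1/133 = 265/133)
a(-120) + √(O(-71) + 20057) = 265/133 + √(-71 + 20057) = 265/133 + √19986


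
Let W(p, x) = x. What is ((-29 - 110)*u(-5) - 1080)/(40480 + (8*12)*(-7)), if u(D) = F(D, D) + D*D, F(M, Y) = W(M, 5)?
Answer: -2625/19904 ≈ -0.13188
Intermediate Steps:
F(M, Y) = 5
u(D) = 5 + D² (u(D) = 5 + D*D = 5 + D²)
((-29 - 110)*u(-5) - 1080)/(40480 + (8*12)*(-7)) = ((-29 - 110)*(5 + (-5)²) - 1080)/(40480 + (8*12)*(-7)) = (-139*(5 + 25) - 1080)/(40480 + 96*(-7)) = (-139*30 - 1080)/(40480 - 672) = (-4170 - 1080)/39808 = -5250*1/39808 = -2625/19904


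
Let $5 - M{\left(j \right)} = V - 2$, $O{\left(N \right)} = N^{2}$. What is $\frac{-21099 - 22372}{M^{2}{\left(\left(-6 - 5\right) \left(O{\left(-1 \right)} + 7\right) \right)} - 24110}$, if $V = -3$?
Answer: $\frac{43471}{24010} \approx 1.8105$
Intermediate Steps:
$M{\left(j \right)} = 10$ ($M{\left(j \right)} = 5 - \left(-3 - 2\right) = 5 - -5 = 5 + 5 = 10$)
$\frac{-21099 - 22372}{M^{2}{\left(\left(-6 - 5\right) \left(O{\left(-1 \right)} + 7\right) \right)} - 24110} = \frac{-21099 - 22372}{10^{2} - 24110} = - \frac{43471}{100 - 24110} = - \frac{43471}{-24010} = \left(-43471\right) \left(- \frac{1}{24010}\right) = \frac{43471}{24010}$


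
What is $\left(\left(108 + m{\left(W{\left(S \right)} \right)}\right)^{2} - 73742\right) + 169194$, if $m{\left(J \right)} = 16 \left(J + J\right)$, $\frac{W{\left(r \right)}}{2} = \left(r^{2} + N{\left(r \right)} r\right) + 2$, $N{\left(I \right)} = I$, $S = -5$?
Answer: $11901548$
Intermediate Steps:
$W{\left(r \right)} = 4 + 4 r^{2}$ ($W{\left(r \right)} = 2 \left(\left(r^{2} + r r\right) + 2\right) = 2 \left(\left(r^{2} + r^{2}\right) + 2\right) = 2 \left(2 r^{2} + 2\right) = 2 \left(2 + 2 r^{2}\right) = 4 + 4 r^{2}$)
$m{\left(J \right)} = 32 J$ ($m{\left(J \right)} = 16 \cdot 2 J = 32 J$)
$\left(\left(108 + m{\left(W{\left(S \right)} \right)}\right)^{2} - 73742\right) + 169194 = \left(\left(108 + 32 \left(4 + 4 \left(-5\right)^{2}\right)\right)^{2} - 73742\right) + 169194 = \left(\left(108 + 32 \left(4 + 4 \cdot 25\right)\right)^{2} - 73742\right) + 169194 = \left(\left(108 + 32 \left(4 + 100\right)\right)^{2} - 73742\right) + 169194 = \left(\left(108 + 32 \cdot 104\right)^{2} - 73742\right) + 169194 = \left(\left(108 + 3328\right)^{2} - 73742\right) + 169194 = \left(3436^{2} - 73742\right) + 169194 = \left(11806096 - 73742\right) + 169194 = 11732354 + 169194 = 11901548$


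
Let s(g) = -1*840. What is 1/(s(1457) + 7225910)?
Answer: 1/7225070 ≈ 1.3841e-7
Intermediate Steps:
s(g) = -840
1/(s(1457) + 7225910) = 1/(-840 + 7225910) = 1/7225070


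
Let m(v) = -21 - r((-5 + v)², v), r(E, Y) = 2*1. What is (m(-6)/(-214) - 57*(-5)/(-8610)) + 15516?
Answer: 476483128/30709 ≈ 15516.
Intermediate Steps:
r(E, Y) = 2
m(v) = -23 (m(v) = -21 - 1*2 = -21 - 2 = -23)
(m(-6)/(-214) - 57*(-5)/(-8610)) + 15516 = (-23/(-214) - 57*(-5)/(-8610)) + 15516 = (-23*(-1/214) + 285*(-1/8610)) + 15516 = (23/214 - 19/574) + 15516 = 2284/30709 + 15516 = 476483128/30709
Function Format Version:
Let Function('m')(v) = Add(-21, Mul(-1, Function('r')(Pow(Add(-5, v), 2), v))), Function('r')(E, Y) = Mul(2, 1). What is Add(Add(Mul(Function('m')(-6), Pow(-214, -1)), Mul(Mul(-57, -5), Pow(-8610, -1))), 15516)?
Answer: Rational(476483128, 30709) ≈ 15516.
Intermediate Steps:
Function('r')(E, Y) = 2
Function('m')(v) = -23 (Function('m')(v) = Add(-21, Mul(-1, 2)) = Add(-21, -2) = -23)
Add(Add(Mul(Function('m')(-6), Pow(-214, -1)), Mul(Mul(-57, -5), Pow(-8610, -1))), 15516) = Add(Add(Mul(-23, Pow(-214, -1)), Mul(Mul(-57, -5), Pow(-8610, -1))), 15516) = Add(Add(Mul(-23, Rational(-1, 214)), Mul(285, Rational(-1, 8610))), 15516) = Add(Add(Rational(23, 214), Rational(-19, 574)), 15516) = Add(Rational(2284, 30709), 15516) = Rational(476483128, 30709)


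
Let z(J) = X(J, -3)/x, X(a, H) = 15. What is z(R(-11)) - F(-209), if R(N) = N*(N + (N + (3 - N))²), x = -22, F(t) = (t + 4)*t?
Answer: -942605/22 ≈ -42846.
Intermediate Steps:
F(t) = t*(4 + t) (F(t) = (4 + t)*t = t*(4 + t))
R(N) = N*(9 + N) (R(N) = N*(N + 3²) = N*(N + 9) = N*(9 + N))
z(J) = -15/22 (z(J) = 15/(-22) = 15*(-1/22) = -15/22)
z(R(-11)) - F(-209) = -15/22 - (-209)*(4 - 209) = -15/22 - (-209)*(-205) = -15/22 - 1*42845 = -15/22 - 42845 = -942605/22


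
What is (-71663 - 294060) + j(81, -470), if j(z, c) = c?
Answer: -366193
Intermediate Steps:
(-71663 - 294060) + j(81, -470) = (-71663 - 294060) - 470 = -365723 - 470 = -366193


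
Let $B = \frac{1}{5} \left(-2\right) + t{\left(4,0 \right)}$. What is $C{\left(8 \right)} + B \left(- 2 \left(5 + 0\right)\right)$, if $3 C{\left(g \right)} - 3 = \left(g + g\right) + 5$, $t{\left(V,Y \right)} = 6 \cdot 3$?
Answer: $-168$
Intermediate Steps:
$t{\left(V,Y \right)} = 18$
$B = \frac{88}{5}$ ($B = \frac{1}{5} \left(-2\right) + 18 = - \frac{2}{5} + 18 = \frac{88}{5} \approx 17.6$)
$C{\left(g \right)} = \frac{8}{3} + \frac{2 g}{3}$ ($C{\left(g \right)} = 1 + \frac{\left(g + g\right) + 5}{3} = 1 + \frac{2 g + 5}{3} = 1 + \frac{5 + 2 g}{3} = 1 + \left(\frac{5}{3} + \frac{2 g}{3}\right) = \frac{8}{3} + \frac{2 g}{3}$)
$C{\left(8 \right)} + B \left(- 2 \left(5 + 0\right)\right) = \left(\frac{8}{3} + \frac{2}{3} \cdot 8\right) + \frac{88 \left(- 2 \left(5 + 0\right)\right)}{5} = \left(\frac{8}{3} + \frac{16}{3}\right) + \frac{88 \left(\left(-2\right) 5\right)}{5} = 8 + \frac{88}{5} \left(-10\right) = 8 - 176 = -168$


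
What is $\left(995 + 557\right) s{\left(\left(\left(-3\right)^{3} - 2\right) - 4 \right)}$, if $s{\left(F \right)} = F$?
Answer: $-51216$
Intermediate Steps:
$\left(995 + 557\right) s{\left(\left(\left(-3\right)^{3} - 2\right) - 4 \right)} = \left(995 + 557\right) \left(\left(\left(-3\right)^{3} - 2\right) - 4\right) = 1552 \left(\left(-27 - 2\right) - 4\right) = 1552 \left(-29 - 4\right) = 1552 \left(-33\right) = -51216$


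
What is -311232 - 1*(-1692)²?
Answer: -3174096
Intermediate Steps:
-311232 - 1*(-1692)² = -311232 - 1*2862864 = -311232 - 2862864 = -3174096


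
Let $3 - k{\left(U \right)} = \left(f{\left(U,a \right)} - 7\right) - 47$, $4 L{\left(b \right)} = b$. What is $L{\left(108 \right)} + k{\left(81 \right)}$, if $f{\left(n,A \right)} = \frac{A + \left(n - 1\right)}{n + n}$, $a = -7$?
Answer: $\frac{13535}{162} \approx 83.549$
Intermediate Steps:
$L{\left(b \right)} = \frac{b}{4}$
$f{\left(n,A \right)} = \frac{-1 + A + n}{2 n}$ ($f{\left(n,A \right)} = \frac{A + \left(-1 + n\right)}{2 n} = \left(-1 + A + n\right) \frac{1}{2 n} = \frac{-1 + A + n}{2 n}$)
$k{\left(U \right)} = 57 - \frac{-8 + U}{2 U}$ ($k{\left(U \right)} = 3 - \left(\left(\frac{-1 - 7 + U}{2 U} - 7\right) - 47\right) = 3 - \left(\left(\frac{-8 + U}{2 U} - 7\right) - 47\right) = 3 - \left(\left(-7 + \frac{-8 + U}{2 U}\right) - 47\right) = 3 - \left(-54 + \frac{-8 + U}{2 U}\right) = 3 + \left(54 - \frac{-8 + U}{2 U}\right) = 57 - \frac{-8 + U}{2 U}$)
$L{\left(108 \right)} + k{\left(81 \right)} = \frac{1}{4} \cdot 108 + \left(\frac{113}{2} + \frac{4}{81}\right) = 27 + \left(\frac{113}{2} + 4 \cdot \frac{1}{81}\right) = 27 + \left(\frac{113}{2} + \frac{4}{81}\right) = 27 + \frac{9161}{162} = \frac{13535}{162}$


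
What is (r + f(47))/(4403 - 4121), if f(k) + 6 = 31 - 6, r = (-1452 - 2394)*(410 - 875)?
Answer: 1788409/282 ≈ 6341.9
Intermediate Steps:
r = 1788390 (r = -3846*(-465) = 1788390)
f(k) = 19 (f(k) = -6 + (31 - 6) = -6 + 25 = 19)
(r + f(47))/(4403 - 4121) = (1788390 + 19)/(4403 - 4121) = 1788409/282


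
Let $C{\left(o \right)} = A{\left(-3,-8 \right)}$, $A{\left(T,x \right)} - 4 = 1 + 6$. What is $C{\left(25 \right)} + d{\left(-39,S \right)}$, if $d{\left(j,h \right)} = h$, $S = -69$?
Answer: $-58$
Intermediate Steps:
$A{\left(T,x \right)} = 11$ ($A{\left(T,x \right)} = 4 + \left(1 + 6\right) = 4 + 7 = 11$)
$C{\left(o \right)} = 11$
$C{\left(25 \right)} + d{\left(-39,S \right)} = 11 - 69 = -58$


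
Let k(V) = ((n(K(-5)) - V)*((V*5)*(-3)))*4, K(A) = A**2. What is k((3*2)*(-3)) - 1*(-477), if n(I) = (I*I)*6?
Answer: 4069917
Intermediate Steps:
n(I) = 6*I**2 (n(I) = I**2*6 = 6*I**2)
k(V) = -60*V*(3750 - V) (k(V) = ((6*((-5)**2)**2 - V)*((V*5)*(-3)))*4 = ((6*25**2 - V)*((5*V)*(-3)))*4 = ((6*625 - V)*(-15*V))*4 = ((3750 - V)*(-15*V))*4 = -15*V*(3750 - V)*4 = -60*V*(3750 - V))
k((3*2)*(-3)) - 1*(-477) = 60*((3*2)*(-3))*(-3750 + (3*2)*(-3)) - 1*(-477) = 60*(6*(-3))*(-3750 + 6*(-3)) + 477 = 60*(-18)*(-3750 - 18) + 477 = 60*(-18)*(-3768) + 477 = 4069440 + 477 = 4069917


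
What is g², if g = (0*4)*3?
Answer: 0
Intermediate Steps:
g = 0 (g = 0*3 = 0)
g² = 0² = 0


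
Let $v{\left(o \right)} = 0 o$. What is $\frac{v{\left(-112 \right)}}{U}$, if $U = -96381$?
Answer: $0$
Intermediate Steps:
$v{\left(o \right)} = 0$
$\frac{v{\left(-112 \right)}}{U} = \frac{0}{-96381} = 0 \left(- \frac{1}{96381}\right) = 0$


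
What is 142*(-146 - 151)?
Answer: -42174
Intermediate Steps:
142*(-146 - 151) = 142*(-297) = -42174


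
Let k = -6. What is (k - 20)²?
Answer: 676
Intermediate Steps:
(k - 20)² = (-6 - 20)² = (-26)² = 676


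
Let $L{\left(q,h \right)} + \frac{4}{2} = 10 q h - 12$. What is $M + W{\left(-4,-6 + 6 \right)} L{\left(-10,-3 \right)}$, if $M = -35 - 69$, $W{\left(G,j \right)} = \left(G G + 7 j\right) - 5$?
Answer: $3042$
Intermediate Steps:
$L{\left(q,h \right)} = -14 + 10 h q$ ($L{\left(q,h \right)} = -2 + \left(10 q h - 12\right) = -2 + \left(10 h q - 12\right) = -2 + \left(-12 + 10 h q\right) = -14 + 10 h q$)
$W{\left(G,j \right)} = -5 + G^{2} + 7 j$ ($W{\left(G,j \right)} = \left(G^{2} + 7 j\right) - 5 = -5 + G^{2} + 7 j$)
$M = -104$ ($M = -35 - 69 = -104$)
$M + W{\left(-4,-6 + 6 \right)} L{\left(-10,-3 \right)} = -104 + \left(-5 + \left(-4\right)^{2} + 7 \left(-6 + 6\right)\right) \left(-14 + 10 \left(-3\right) \left(-10\right)\right) = -104 + \left(-5 + 16 + 7 \cdot 0\right) \left(-14 + 300\right) = -104 + \left(-5 + 16 + 0\right) 286 = -104 + 11 \cdot 286 = -104 + 3146 = 3042$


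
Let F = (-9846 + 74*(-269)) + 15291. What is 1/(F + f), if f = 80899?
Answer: 1/66438 ≈ 1.5052e-5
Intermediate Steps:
F = -14461 (F = (-9846 - 19906) + 15291 = -29752 + 15291 = -14461)
1/(F + f) = 1/(-14461 + 80899) = 1/66438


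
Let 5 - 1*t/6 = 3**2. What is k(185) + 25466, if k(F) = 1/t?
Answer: 611183/24 ≈ 25466.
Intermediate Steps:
t = -24 (t = 30 - 6*3**2 = 30 - 6*9 = 30 - 54 = -24)
k(F) = -1/24 (k(F) = 1/(-24) = -1/24)
k(185) + 25466 = -1/24 + 25466 = 611183/24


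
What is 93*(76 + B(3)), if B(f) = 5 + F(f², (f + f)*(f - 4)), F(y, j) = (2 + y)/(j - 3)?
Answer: 22258/3 ≈ 7419.3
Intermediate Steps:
F(y, j) = (2 + y)/(-3 + j)
B(f) = 5 + (2 + f²)/(-3 + 2*f*(-4 + f)) (B(f) = 5 + (2 + f²)/(-3 + (f + f)*(f - 4)) = 5 + (2 + f²)/(-3 + (2*f)*(-4 + f)) = 5 + (2 + f²)/(-3 + 2*f*(-4 + f)))
93*(76 + B(3)) = 93*(76 + (-13 + 3² + 10*3*(-4 + 3))/(-3 + 2*3*(-4 + 3))) = 93*(76 + (-13 + 9 + 10*3*(-1))/(-3 + 2*3*(-1))) = 93*(76 + (-13 + 9 - 30)/(-3 - 6)) = 93*(76 - 34/(-9)) = 93*(76 - ⅑*(-34)) = 93*(76 + 34/9) = 93*(718/9) = 22258/3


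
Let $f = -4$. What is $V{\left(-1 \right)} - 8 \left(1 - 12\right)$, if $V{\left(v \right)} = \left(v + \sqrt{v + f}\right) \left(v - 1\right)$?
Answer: $90 - 2 i \sqrt{5} \approx 90.0 - 4.4721 i$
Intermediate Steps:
$V{\left(v \right)} = \left(-1 + v\right) \left(v + \sqrt{-4 + v}\right)$ ($V{\left(v \right)} = \left(v + \sqrt{v - 4}\right) \left(v - 1\right) = \left(v + \sqrt{-4 + v}\right) \left(-1 + v\right) = \left(-1 + v\right) \left(v + \sqrt{-4 + v}\right)$)
$V{\left(-1 \right)} - 8 \left(1 - 12\right) = \left(\left(-1\right)^{2} - -1 - \sqrt{-4 - 1} - \sqrt{-4 - 1}\right) - 8 \left(1 - 12\right) = \left(1 + 1 - \sqrt{-5} - \sqrt{-5}\right) - 8 \left(1 - 12\right) = \left(1 + 1 - i \sqrt{5} - i \sqrt{5}\right) - -88 = \left(1 + 1 - i \sqrt{5} - i \sqrt{5}\right) + 88 = \left(2 - 2 i \sqrt{5}\right) + 88 = 90 - 2 i \sqrt{5}$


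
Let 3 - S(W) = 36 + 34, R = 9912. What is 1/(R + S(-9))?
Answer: 1/9845 ≈ 0.00010157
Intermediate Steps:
S(W) = -67 (S(W) = 3 - (36 + 34) = 3 - 1*70 = 3 - 70 = -67)
1/(R + S(-9)) = 1/(9912 - 67) = 1/9845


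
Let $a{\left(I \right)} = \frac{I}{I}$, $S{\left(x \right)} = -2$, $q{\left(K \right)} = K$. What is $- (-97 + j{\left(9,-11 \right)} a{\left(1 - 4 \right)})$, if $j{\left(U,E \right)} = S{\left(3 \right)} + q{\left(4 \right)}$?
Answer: $95$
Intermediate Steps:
$j{\left(U,E \right)} = 2$ ($j{\left(U,E \right)} = -2 + 4 = 2$)
$a{\left(I \right)} = 1$
$- (-97 + j{\left(9,-11 \right)} a{\left(1 - 4 \right)}) = - (-97 + 2 \cdot 1) = - (-97 + 2) = \left(-1\right) \left(-95\right) = 95$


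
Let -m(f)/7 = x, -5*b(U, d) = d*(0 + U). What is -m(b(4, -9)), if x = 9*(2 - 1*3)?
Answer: -63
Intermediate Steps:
b(U, d) = -U*d/5 (b(U, d) = -d*(0 + U)/5 = -d*U/5 = -U*d/5)
x = -9 (x = 9*(2 - 3) = 9*(-1) = -9)
m(f) = 63 (m(f) = -7*(-9) = 63)
-m(b(4, -9)) = -1*63 = -63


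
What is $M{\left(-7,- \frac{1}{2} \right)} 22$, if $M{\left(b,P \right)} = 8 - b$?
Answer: $330$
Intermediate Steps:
$M{\left(-7,- \frac{1}{2} \right)} 22 = \left(8 - -7\right) 22 = \left(8 + 7\right) 22 = 15 \cdot 22 = 330$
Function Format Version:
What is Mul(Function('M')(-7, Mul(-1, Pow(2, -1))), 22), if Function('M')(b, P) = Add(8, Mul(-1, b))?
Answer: 330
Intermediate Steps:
Mul(Function('M')(-7, Mul(-1, Pow(2, -1))), 22) = Mul(Add(8, Mul(-1, -7)), 22) = Mul(Add(8, 7), 22) = Mul(15, 22) = 330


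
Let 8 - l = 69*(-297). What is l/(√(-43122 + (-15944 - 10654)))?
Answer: -247*I*√17430/420 ≈ -77.642*I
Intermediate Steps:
l = 20501 (l = 8 - 69*(-297) = 8 - 1*(-20493) = 8 + 20493 = 20501)
l/(√(-43122 + (-15944 - 10654))) = 20501/(√(-43122 + (-15944 - 10654))) = 20501/(√(-43122 - 26598)) = 20501/(√(-69720)) = 20501/((2*I*√17430)) = 20501*(-I*√17430/34860) = -247*I*√17430/420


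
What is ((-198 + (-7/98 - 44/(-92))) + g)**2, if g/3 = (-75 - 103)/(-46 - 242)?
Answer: 2288173554241/59721984 ≈ 38314.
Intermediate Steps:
g = 89/48 (g = 3*((-75 - 103)/(-46 - 242)) = 3*(-178/(-288)) = 3*(-178*(-1/288)) = 3*(89/144) = 89/48 ≈ 1.8542)
((-198 + (-7/98 - 44/(-92))) + g)**2 = ((-198 + (-7/98 - 44/(-92))) + 89/48)**2 = ((-198 + (-7*1/98 - 44*(-1/92))) + 89/48)**2 = ((-198 + (-1/14 + 11/23)) + 89/48)**2 = ((-198 + 131/322) + 89/48)**2 = (-63625/322 + 89/48)**2 = (-1512671/7728)**2 = 2288173554241/59721984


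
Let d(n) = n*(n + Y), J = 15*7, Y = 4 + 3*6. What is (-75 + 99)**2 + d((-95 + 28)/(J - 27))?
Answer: 3393901/6084 ≈ 557.84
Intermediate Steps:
Y = 22 (Y = 4 + 18 = 22)
J = 105
d(n) = n*(22 + n) (d(n) = n*(n + 22) = n*(22 + n))
(-75 + 99)**2 + d((-95 + 28)/(J - 27)) = (-75 + 99)**2 + ((-95 + 28)/(105 - 27))*(22 + (-95 + 28)/(105 - 27)) = 24**2 + (-67/78)*(22 - 67/78) = 576 + (-67*1/78)*(22 - 67*1/78) = 576 - 67*(22 - 67/78)/78 = 576 - 67/78*1649/78 = 576 - 110483/6084 = 3393901/6084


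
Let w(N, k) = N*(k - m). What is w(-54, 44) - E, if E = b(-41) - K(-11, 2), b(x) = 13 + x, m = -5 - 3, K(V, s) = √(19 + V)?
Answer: -2780 + 2*√2 ≈ -2777.2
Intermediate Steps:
m = -8
E = -28 - 2*√2 (E = (13 - 41) - √(19 - 11) = -28 - √8 = -28 - 2*√2 ≈ -30.828)
w(N, k) = N*(8 + k) (w(N, k) = N*(k - 1*(-8)) = N*(k + 8) = N*(8 + k))
w(-54, 44) - E = -54*(8 + 44) - (-28 - 2*√2) = -54*52 + (28 + 2*√2) = -2808 + (28 + 2*√2) = -2780 + 2*√2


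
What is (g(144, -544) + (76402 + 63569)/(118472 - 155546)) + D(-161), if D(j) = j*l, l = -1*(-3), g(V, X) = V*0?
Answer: -162583/334 ≈ -486.78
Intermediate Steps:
g(V, X) = 0
l = 3
D(j) = 3*j (D(j) = j*3 = 3*j)
(g(144, -544) + (76402 + 63569)/(118472 - 155546)) + D(-161) = (0 + (76402 + 63569)/(118472 - 155546)) + 3*(-161) = (0 + 139971/(-37074)) - 483 = (0 + 139971*(-1/37074)) - 483 = (0 - 1261/334) - 483 = -1261/334 - 483 = -162583/334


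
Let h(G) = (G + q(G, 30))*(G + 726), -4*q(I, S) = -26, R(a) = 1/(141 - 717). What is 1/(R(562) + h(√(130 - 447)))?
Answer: 1460477376/62860245062401 - 243025920*I*√317/62860245062401 ≈ 2.3234e-5 - 6.8835e-5*I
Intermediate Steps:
R(a) = -1/576 (R(a) = 1/(-576) = -1/576)
q(I, S) = 13/2 (q(I, S) = -¼*(-26) = 13/2)
h(G) = (726 + G)*(13/2 + G) (h(G) = (G + 13/2)*(G + 726) = (13/2 + G)*(726 + G) = (726 + G)*(13/2 + G))
1/(R(562) + h(√(130 - 447))) = 1/(-1/576 + (4719 + (√(130 - 447))² + 1465*√(130 - 447)/2)) = 1/(-1/576 + (4719 + (√(-317))² + 1465*√(-317)/2)) = 1/(-1/576 + (4719 + (I*√317)² + 1465*(I*√317)/2)) = 1/(-1/576 + (4719 - 317 + 1465*I*√317/2)) = 1/(-1/576 + (4402 + 1465*I*√317/2)) = 1/(2535551/576 + 1465*I*√317/2)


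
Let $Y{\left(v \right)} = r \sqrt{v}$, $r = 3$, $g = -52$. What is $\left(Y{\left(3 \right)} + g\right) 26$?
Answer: $-1352 + 78 \sqrt{3} \approx -1216.9$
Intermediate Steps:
$Y{\left(v \right)} = 3 \sqrt{v}$
$\left(Y{\left(3 \right)} + g\right) 26 = \left(3 \sqrt{3} - 52\right) 26 = \left(-52 + 3 \sqrt{3}\right) 26 = -1352 + 78 \sqrt{3}$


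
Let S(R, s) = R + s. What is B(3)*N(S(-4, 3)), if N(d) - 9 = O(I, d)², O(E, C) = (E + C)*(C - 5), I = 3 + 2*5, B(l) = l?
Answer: 15579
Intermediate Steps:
I = 13 (I = 3 + 10 = 13)
O(E, C) = (-5 + C)*(C + E) (O(E, C) = (C + E)*(-5 + C) = (-5 + C)*(C + E))
N(d) = 9 + (-65 + d² + 8*d)² (N(d) = 9 + (d² - 5*d - 5*13 + d*13)² = 9 + (d² - 5*d - 65 + 13*d)² = 9 + (-65 + d² + 8*d)²)
B(3)*N(S(-4, 3)) = 3*(9 + (-65 + (-4 + 3)² + 8*(-4 + 3))²) = 3*(9 + (-65 + (-1)² + 8*(-1))²) = 3*(9 + (-65 + 1 - 8)²) = 3*(9 + (-72)²) = 3*(9 + 5184) = 3*5193 = 15579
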